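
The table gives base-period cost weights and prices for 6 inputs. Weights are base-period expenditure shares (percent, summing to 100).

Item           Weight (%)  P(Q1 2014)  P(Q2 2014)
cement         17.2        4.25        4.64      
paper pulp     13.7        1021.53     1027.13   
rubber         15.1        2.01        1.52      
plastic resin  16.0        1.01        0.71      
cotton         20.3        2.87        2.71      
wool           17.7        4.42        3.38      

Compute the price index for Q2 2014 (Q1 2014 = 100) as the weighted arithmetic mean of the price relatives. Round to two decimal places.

cement: 17.2 × (4.64/4.25) = 17.2 × 1.091765 = 18.7784
paper pulp: 13.7 × (1027.13/1021.53) = 13.7 × 1.005482 = 13.7751
rubber: 15.1 × (1.52/2.01) = 15.1 × 0.756219 = 11.4189
plastic resin: 16.0 × (0.71/1.01) = 16.0 × 0.702970 = 11.2475
cotton: 20.3 × (2.71/2.87) = 20.3 × 0.944251 = 19.1683
wool: 17.7 × (3.38/4.42) = 17.7 × 0.764706 = 13.5353
Index = Σ wᵢ·(p₁ᵢ/p₀ᵢ) = 18.7784 + 13.7751 + 11.4189 + 11.2475 + 19.1683 + 13.5353 = 87.9235

87.92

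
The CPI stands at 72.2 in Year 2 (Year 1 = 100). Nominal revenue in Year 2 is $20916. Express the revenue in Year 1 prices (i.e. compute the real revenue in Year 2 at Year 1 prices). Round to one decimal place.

28969.5

Real = Nominal ÷ (Index/100) = 20916 ÷ (72.2/100)
     = 20916 ÷ 0.722 = 28969.5291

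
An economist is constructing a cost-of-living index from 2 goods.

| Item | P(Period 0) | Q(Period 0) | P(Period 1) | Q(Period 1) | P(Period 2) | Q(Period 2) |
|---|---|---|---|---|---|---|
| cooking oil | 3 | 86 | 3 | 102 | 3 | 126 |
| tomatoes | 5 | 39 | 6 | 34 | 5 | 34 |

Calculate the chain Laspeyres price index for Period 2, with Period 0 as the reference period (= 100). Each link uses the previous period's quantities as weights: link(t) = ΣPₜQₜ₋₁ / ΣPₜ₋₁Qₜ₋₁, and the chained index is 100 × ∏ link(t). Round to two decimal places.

Link Period 0→Period 1:
ΣP(Period 1)Q(Period 0) = 3×86 + 6×39 = 258 + 234 = 492
ΣP(Period 0)Q(Period 0) = 3×86 + 5×39 = 258 + 195 = 453
link = 492/453 = 1.086093
Link Period 1→Period 2:
ΣP(Period 2)Q(Period 1) = 3×102 + 5×34 = 306 + 170 = 476
ΣP(Period 1)Q(Period 1) = 3×102 + 6×34 = 306 + 204 = 510
link = 476/510 = 0.933333
Chained index = 100 × 1.086093 × 0.933333 = 101.3687

101.37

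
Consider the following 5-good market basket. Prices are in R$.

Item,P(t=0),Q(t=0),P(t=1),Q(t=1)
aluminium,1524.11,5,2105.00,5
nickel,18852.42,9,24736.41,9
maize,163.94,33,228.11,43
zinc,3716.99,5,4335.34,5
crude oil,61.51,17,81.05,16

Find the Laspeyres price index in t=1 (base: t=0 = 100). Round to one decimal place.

Laspeyres price index uses base-period quantities as weights.
ΣP(t=1)·Q(t=0) = 2105.00×5 + 24736.41×9 + 228.11×33 + 4335.34×5 + 81.05×17 = 10525 + 222627.69 + 7527.63 + 21676.7 + 1377.85 = 263734.87
ΣP(t=0)·Q(t=0) = 1524.11×5 + 18852.42×9 + 163.94×33 + 3716.99×5 + 61.51×17 = 7620.55 + 169671.78 + 5410.02 + 18584.95 + 1045.67 = 202332.97
Index = 263734.87 / 202332.97 × 100 = 130.3470

130.3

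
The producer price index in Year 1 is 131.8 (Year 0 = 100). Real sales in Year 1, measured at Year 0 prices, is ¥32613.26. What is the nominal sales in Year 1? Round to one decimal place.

42984.3

Nominal = Real × (Index/100) = 32613.26 × (131.8/100)
        = 32613.26 × 1.318 = 42984.2767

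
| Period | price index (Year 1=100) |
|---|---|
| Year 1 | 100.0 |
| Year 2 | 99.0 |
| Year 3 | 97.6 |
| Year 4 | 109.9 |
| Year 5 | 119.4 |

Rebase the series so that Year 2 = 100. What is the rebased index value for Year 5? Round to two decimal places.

120.61

Rebased(Year 5) = 119.4 / 99.0 × 100 = 120.6061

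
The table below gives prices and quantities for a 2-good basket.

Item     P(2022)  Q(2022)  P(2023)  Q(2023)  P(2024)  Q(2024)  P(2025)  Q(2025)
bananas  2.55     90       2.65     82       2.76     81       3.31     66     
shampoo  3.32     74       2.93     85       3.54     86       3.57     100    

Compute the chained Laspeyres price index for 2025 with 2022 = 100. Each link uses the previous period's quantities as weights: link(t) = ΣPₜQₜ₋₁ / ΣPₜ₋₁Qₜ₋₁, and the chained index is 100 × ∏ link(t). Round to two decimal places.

118.00

Link 2022→2023:
ΣP(2023)Q(2022) = 2.65×90 + 2.93×74 = 238.5 + 216.82 = 455.32
ΣP(2022)Q(2022) = 2.55×90 + 3.32×74 = 229.5 + 245.68 = 475.18
link = 455.32/475.18 = 0.958205
Link 2023→2024:
ΣP(2024)Q(2023) = 2.76×82 + 3.54×85 = 226.32 + 300.9 = 527.22
ΣP(2023)Q(2023) = 2.65×82 + 2.93×85 = 217.3 + 249.05 = 466.35
link = 527.22/466.35 = 1.130524
Link 2024→2025:
ΣP(2025)Q(2024) = 3.31×81 + 3.57×86 = 268.11 + 307.02 = 575.13
ΣP(2024)Q(2024) = 2.76×81 + 3.54×86 = 223.56 + 304.44 = 528
link = 575.13/528 = 1.089261
Chained index = 100 × 0.958205 × 1.130524 × 1.089261 = 117.9969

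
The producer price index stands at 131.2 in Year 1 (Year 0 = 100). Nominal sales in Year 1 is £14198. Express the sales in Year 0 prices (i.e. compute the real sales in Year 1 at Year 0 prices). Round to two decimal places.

Real = Nominal ÷ (Index/100) = 14198 ÷ (131.2/100)
     = 14198 ÷ 1.312 = 10821.6463

10821.65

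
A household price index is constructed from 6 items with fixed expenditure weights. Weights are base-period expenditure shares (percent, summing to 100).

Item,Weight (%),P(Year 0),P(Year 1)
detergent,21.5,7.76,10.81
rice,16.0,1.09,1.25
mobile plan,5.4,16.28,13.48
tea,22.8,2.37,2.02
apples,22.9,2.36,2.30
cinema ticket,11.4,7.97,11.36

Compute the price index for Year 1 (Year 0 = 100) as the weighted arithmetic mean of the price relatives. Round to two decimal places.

110.77

detergent: 21.5 × (10.81/7.76) = 21.5 × 1.393041 = 29.9504
rice: 16.0 × (1.25/1.09) = 16.0 × 1.146789 = 18.3486
mobile plan: 5.4 × (13.48/16.28) = 5.4 × 0.828010 = 4.4713
tea: 22.8 × (2.02/2.37) = 22.8 × 0.852321 = 19.4329
apples: 22.9 × (2.30/2.36) = 22.9 × 0.974576 = 22.3178
cinema ticket: 11.4 × (11.36/7.97) = 11.4 × 1.425345 = 16.2489
Index = Σ wᵢ·(p₁ᵢ/p₀ᵢ) = 29.9504 + 18.3486 + 4.4713 + 19.4329 + 22.3178 + 16.2489 = 110.7699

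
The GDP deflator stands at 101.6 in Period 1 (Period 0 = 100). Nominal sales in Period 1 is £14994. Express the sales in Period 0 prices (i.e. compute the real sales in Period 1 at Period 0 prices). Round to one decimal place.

14757.9

Real = Nominal ÷ (Index/100) = 14994 ÷ (101.6/100)
     = 14994 ÷ 1.016 = 14757.8740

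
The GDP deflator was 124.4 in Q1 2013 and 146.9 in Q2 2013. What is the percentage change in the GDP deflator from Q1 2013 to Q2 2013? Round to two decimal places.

Change = (146.9 − 124.4) / 124.4 × 100
       = 22.5 / 124.4 × 100 = 18.0868%

18.09%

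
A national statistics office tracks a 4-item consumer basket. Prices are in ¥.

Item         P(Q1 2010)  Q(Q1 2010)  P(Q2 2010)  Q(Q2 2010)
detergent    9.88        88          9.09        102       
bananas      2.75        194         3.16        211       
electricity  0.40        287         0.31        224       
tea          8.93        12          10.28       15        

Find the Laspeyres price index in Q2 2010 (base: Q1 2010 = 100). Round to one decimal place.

100.0

Laspeyres price index uses base-period quantities as weights.
ΣP(Q2 2010)·Q(Q1 2010) = 9.09×88 + 3.16×194 + 0.31×287 + 10.28×12 = 799.92 + 613.04 + 88.97 + 123.36 = 1625.29
ΣP(Q1 2010)·Q(Q1 2010) = 9.88×88 + 2.75×194 + 0.40×287 + 8.93×12 = 869.44 + 533.5 + 114.8 + 107.16 = 1624.9
Index = 1625.29 / 1624.9 × 100 = 100.0240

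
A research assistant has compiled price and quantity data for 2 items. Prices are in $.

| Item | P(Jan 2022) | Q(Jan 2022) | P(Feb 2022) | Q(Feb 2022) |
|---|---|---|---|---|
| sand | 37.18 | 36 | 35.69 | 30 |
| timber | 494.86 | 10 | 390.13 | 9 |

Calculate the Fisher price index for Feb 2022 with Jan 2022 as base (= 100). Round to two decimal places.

82.38

Laspeyres component (base-period weights):
ΣP(Feb 2022)Q(Jan 2022) = 35.69×36 + 390.13×10 = 1284.84 + 3901.3 = 5186.14
ΣP(Jan 2022)Q(Jan 2022) = 37.18×36 + 494.86×10 = 1338.48 + 4948.6 = 6287.08
L = 5186.14 / 6287.08 × 100 = 82.4889
Paasche component (current-period weights):
ΣP(Feb 2022)Q(Feb 2022) = 35.69×30 + 390.13×9 = 1070.7 + 3511.17 = 4581.87
ΣP(Jan 2022)Q(Feb 2022) = 37.18×30 + 494.86×9 = 1115.4 + 4453.74 = 5569.14
P = 4581.87 / 5569.14 × 100 = 82.2725
Fisher = √(L × P) = √(82.4889 × 82.2725) = 82.3806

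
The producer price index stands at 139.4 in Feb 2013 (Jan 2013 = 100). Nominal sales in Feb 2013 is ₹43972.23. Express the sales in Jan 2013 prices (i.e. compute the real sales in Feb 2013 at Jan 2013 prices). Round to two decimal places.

Real = Nominal ÷ (Index/100) = 43972.23 ÷ (139.4/100)
     = 43972.23 ÷ 1.394 = 31543.9240

31543.92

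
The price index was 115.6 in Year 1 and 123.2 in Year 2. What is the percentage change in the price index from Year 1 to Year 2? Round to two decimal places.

Change = (123.2 − 115.6) / 115.6 × 100
       = 7.6 / 115.6 × 100 = 6.5744%

6.57%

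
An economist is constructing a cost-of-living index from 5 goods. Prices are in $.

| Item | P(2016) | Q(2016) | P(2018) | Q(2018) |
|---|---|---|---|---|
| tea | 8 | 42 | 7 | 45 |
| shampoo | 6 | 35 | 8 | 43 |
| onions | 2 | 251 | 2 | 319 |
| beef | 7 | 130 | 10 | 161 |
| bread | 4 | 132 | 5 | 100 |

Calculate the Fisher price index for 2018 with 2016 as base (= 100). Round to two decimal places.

122.27

Laspeyres component (base-period weights):
ΣP(2018)Q(2016) = 7×42 + 8×35 + 2×251 + 10×130 + 5×132 = 294 + 280 + 502 + 1300 + 660 = 3036
ΣP(2016)Q(2016) = 8×42 + 6×35 + 2×251 + 7×130 + 4×132 = 336 + 210 + 502 + 910 + 528 = 2486
L = 3036 / 2486 × 100 = 122.1239
Paasche component (current-period weights):
ΣP(2018)Q(2018) = 7×45 + 8×43 + 2×319 + 10×161 + 5×100 = 315 + 344 + 638 + 1610 + 500 = 3407
ΣP(2016)Q(2018) = 8×45 + 6×43 + 2×319 + 7×161 + 4×100 = 360 + 258 + 638 + 1127 + 400 = 2783
P = 3407 / 2783 × 100 = 122.4218
Fisher = √(L × P) = √(122.1239 × 122.4218) = 122.2728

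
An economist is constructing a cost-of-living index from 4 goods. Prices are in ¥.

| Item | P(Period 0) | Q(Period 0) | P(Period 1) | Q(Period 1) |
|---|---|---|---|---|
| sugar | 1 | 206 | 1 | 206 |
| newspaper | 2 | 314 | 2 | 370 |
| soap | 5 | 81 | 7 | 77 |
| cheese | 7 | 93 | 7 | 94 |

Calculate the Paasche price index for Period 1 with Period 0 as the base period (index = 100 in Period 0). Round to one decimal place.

Paasche price index uses current-period quantities as weights.
ΣP(Period 1)·Q(Period 1) = 1×206 + 2×370 + 7×77 + 7×94 = 206 + 740 + 539 + 658 = 2143
ΣP(Period 0)·Q(Period 1) = 1×206 + 2×370 + 5×77 + 7×94 = 206 + 740 + 385 + 658 = 1989
Index = 2143 / 1989 × 100 = 107.7426

107.7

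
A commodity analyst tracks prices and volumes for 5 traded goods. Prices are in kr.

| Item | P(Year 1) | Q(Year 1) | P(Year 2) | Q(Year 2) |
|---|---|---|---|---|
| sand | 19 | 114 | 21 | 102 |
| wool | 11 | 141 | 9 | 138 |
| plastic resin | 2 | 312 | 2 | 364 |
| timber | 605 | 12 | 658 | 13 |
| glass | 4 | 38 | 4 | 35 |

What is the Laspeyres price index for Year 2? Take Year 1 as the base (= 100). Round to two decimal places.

104.95

Laspeyres price index uses base-period quantities as weights.
ΣP(Year 2)·Q(Year 1) = 21×114 + 9×141 + 2×312 + 658×12 + 4×38 = 2394 + 1269 + 624 + 7896 + 152 = 12335
ΣP(Year 1)·Q(Year 1) = 19×114 + 11×141 + 2×312 + 605×12 + 4×38 = 2166 + 1551 + 624 + 7260 + 152 = 11753
Index = 12335 / 11753 × 100 = 104.9519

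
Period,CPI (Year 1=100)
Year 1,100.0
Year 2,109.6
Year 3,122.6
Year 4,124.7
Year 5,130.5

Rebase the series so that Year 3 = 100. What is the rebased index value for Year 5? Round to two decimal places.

106.44

Rebased(Year 5) = 130.5 / 122.6 × 100 = 106.4437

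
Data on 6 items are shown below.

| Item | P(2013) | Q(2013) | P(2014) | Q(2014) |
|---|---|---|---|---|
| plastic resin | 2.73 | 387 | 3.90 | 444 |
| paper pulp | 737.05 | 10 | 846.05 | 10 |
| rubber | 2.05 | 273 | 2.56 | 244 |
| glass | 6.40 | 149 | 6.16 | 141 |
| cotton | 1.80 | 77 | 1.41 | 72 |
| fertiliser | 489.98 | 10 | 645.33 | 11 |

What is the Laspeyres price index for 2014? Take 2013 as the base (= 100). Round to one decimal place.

121.2

Laspeyres price index uses base-period quantities as weights.
ΣP(2014)·Q(2013) = 3.90×387 + 846.05×10 + 2.56×273 + 6.16×149 + 1.41×77 + 645.33×10 = 1509.3 + 8460.5 + 698.88 + 917.84 + 108.57 + 6453.3 = 18148.39
ΣP(2013)·Q(2013) = 2.73×387 + 737.05×10 + 2.05×273 + 6.40×149 + 1.80×77 + 489.98×10 = 1056.51 + 7370.5 + 559.65 + 953.6 + 138.6 + 4899.8 = 14978.66
Index = 18148.39 / 14978.66 × 100 = 121.1616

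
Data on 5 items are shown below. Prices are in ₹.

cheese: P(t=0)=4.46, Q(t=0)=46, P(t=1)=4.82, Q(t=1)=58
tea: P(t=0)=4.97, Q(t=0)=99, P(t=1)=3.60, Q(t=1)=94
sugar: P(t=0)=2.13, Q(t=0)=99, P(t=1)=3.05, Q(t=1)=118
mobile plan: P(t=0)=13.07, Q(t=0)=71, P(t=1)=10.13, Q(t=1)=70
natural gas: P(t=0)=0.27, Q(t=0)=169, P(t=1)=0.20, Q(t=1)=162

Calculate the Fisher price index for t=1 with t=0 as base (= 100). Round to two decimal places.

87.80

Laspeyres component (base-period weights):
ΣP(t=1)Q(t=0) = 4.82×46 + 3.60×99 + 3.05×99 + 10.13×71 + 0.20×169 = 221.72 + 356.4 + 301.95 + 719.23 + 33.8 = 1633.1
ΣP(t=0)Q(t=0) = 4.46×46 + 4.97×99 + 2.13×99 + 13.07×71 + 0.27×169 = 205.16 + 492.03 + 210.87 + 927.97 + 45.63 = 1881.66
L = 1633.1 / 1881.66 × 100 = 86.7904
Paasche component (current-period weights):
ΣP(t=1)Q(t=1) = 4.82×58 + 3.60×94 + 3.05×118 + 10.13×70 + 0.20×162 = 279.56 + 338.4 + 359.9 + 709.1 + 32.4 = 1719.36
ΣP(t=0)Q(t=1) = 4.46×58 + 4.97×94 + 2.13×118 + 13.07×70 + 0.27×162 = 258.68 + 467.18 + 251.34 + 914.9 + 43.74 = 1935.84
P = 1719.36 / 1935.84 × 100 = 88.8173
Fisher = √(L × P) = √(86.7904 × 88.8173) = 87.7980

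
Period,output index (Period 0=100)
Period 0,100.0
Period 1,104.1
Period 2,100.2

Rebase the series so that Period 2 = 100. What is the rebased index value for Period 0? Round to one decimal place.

Rebased(Period 0) = 100.0 / 100.2 × 100 = 99.8004

99.8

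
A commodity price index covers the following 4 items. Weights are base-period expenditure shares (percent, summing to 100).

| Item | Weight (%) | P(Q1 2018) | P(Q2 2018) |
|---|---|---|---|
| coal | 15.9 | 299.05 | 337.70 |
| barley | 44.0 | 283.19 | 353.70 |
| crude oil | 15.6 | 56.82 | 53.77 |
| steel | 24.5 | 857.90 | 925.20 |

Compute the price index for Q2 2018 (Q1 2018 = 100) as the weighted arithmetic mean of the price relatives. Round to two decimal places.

coal: 15.9 × (337.70/299.05) = 15.9 × 1.129243 = 17.9550
barley: 44.0 × (353.70/283.19) = 44.0 × 1.248985 = 54.9553
crude oil: 15.6 × (53.77/56.82) = 15.6 × 0.946322 = 14.7626
steel: 24.5 × (925.20/857.90) = 24.5 × 1.078447 = 26.4220
Index = Σ wᵢ·(p₁ᵢ/p₀ᵢ) = 17.9550 + 54.9553 + 14.7626 + 26.4220 = 114.0949

114.09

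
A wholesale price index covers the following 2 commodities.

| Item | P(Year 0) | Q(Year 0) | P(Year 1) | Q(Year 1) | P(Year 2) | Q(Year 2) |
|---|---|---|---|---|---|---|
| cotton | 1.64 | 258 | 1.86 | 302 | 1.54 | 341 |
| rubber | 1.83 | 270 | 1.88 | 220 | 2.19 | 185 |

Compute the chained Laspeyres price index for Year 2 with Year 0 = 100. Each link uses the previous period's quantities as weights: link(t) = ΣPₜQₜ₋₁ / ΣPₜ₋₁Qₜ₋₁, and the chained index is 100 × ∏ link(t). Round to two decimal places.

Link Year 0→Year 1:
ΣP(Year 1)Q(Year 0) = 1.86×258 + 1.88×270 = 479.88 + 507.6 = 987.48
ΣP(Year 0)Q(Year 0) = 1.64×258 + 1.83×270 = 423.12 + 494.1 = 917.22
link = 987.48/917.22 = 1.076601
Link Year 1→Year 2:
ΣP(Year 2)Q(Year 1) = 1.54×302 + 2.19×220 = 465.08 + 481.8 = 946.88
ΣP(Year 1)Q(Year 1) = 1.86×302 + 1.88×220 = 561.72 + 413.6 = 975.32
link = 946.88/975.32 = 0.970840
Chained index = 100 × 1.076601 × 0.970840 = 104.5208

104.52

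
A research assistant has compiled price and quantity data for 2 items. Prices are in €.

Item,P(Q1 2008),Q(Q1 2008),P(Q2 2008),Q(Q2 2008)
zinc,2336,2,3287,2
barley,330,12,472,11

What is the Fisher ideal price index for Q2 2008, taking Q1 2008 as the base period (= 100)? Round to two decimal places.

141.75

Laspeyres component (base-period weights):
ΣP(Q2 2008)Q(Q1 2008) = 3287×2 + 472×12 = 6574 + 5664 = 12238
ΣP(Q1 2008)Q(Q1 2008) = 2336×2 + 330×12 = 4672 + 3960 = 8632
L = 12238 / 8632 × 100 = 141.7748
Paasche component (current-period weights):
ΣP(Q2 2008)Q(Q2 2008) = 3287×2 + 472×11 = 6574 + 5192 = 11766
ΣP(Q1 2008)Q(Q2 2008) = 2336×2 + 330×11 = 4672 + 3630 = 8302
P = 11766 / 8302 × 100 = 141.7249
Fisher = √(L × P) = √(141.7748 × 141.7249) = 141.7498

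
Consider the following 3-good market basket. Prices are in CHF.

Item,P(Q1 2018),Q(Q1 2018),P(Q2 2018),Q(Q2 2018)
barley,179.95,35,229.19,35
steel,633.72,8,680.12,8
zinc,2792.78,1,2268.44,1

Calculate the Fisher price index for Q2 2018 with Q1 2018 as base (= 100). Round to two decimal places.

111.09

Laspeyres component (base-period weights):
ΣP(Q2 2018)Q(Q1 2018) = 229.19×35 + 680.12×8 + 2268.44×1 = 8021.65 + 5440.96 + 2268.44 = 15731.05
ΣP(Q1 2018)Q(Q1 2018) = 179.95×35 + 633.72×8 + 2792.78×1 = 6298.25 + 5069.76 + 2792.78 = 14160.79
L = 15731.05 / 14160.79 × 100 = 111.0888
Paasche component (current-period weights):
ΣP(Q2 2018)Q(Q2 2018) = 229.19×35 + 680.12×8 + 2268.44×1 = 8021.65 + 5440.96 + 2268.44 = 15731.05
ΣP(Q1 2018)Q(Q2 2018) = 179.95×35 + 633.72×8 + 2792.78×1 = 6298.25 + 5069.76 + 2792.78 = 14160.79
P = 15731.05 / 14160.79 × 100 = 111.0888
Fisher = √(L × P) = √(111.0888 × 111.0888) = 111.0888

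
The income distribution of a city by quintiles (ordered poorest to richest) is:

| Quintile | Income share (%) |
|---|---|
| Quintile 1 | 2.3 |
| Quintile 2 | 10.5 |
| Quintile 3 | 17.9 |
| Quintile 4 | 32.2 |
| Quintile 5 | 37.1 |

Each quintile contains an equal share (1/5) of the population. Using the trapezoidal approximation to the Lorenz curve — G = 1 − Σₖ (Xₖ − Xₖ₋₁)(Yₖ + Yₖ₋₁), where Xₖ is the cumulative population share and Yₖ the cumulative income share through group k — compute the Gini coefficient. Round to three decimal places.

Cumulative income shares Yₖ: 0.0230, 0.1280, 0.3070, 0.6290, 1.0000
Σ (Xₖ−Xₖ₋₁)(Yₖ+Yₖ₋₁) = (1/5)(0.0230+0.0000) + (1/5)(0.1280+0.0230) + (1/5)(0.3070+0.1280) + (1/5)(0.6290+0.3070) + (1/5)(1.0000+0.6290)
  = 0.0046 + 0.0302 + 0.0870 + 0.1872 + 0.3258 = 0.6348
G = 1 − 0.6348 = 0.3652

0.365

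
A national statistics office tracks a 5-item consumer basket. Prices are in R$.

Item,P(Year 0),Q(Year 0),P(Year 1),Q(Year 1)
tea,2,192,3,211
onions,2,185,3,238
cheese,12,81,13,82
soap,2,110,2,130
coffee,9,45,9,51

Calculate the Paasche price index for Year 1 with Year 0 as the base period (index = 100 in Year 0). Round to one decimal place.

120.4

Paasche price index uses current-period quantities as weights.
ΣP(Year 1)·Q(Year 1) = 3×211 + 3×238 + 13×82 + 2×130 + 9×51 = 633 + 714 + 1066 + 260 + 459 = 3132
ΣP(Year 0)·Q(Year 1) = 2×211 + 2×238 + 12×82 + 2×130 + 9×51 = 422 + 476 + 984 + 260 + 459 = 2601
Index = 3132 / 2601 × 100 = 120.4152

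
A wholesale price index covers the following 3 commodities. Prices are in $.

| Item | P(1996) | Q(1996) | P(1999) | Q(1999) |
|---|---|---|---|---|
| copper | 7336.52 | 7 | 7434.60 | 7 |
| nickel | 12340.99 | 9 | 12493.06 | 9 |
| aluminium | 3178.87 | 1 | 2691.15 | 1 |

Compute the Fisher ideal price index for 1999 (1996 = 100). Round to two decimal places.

100.95

Laspeyres component (base-period weights):
ΣP(1999)Q(1996) = 7434.60×7 + 12493.06×9 + 2691.15×1 = 52042.2 + 112437.54 + 2691.15 = 167170.89
ΣP(1996)Q(1996) = 7336.52×7 + 12340.99×9 + 3178.87×1 = 51355.64 + 111068.91 + 3178.87 = 165603.42
L = 167170.89 / 165603.42 × 100 = 100.9465
Paasche component (current-period weights):
ΣP(1999)Q(1999) = 7434.60×7 + 12493.06×9 + 2691.15×1 = 52042.2 + 112437.54 + 2691.15 = 167170.89
ΣP(1996)Q(1999) = 7336.52×7 + 12340.99×9 + 3178.87×1 = 51355.64 + 111068.91 + 3178.87 = 165603.42
P = 167170.89 / 165603.42 × 100 = 100.9465
Fisher = √(L × P) = √(100.9465 × 100.9465) = 100.9465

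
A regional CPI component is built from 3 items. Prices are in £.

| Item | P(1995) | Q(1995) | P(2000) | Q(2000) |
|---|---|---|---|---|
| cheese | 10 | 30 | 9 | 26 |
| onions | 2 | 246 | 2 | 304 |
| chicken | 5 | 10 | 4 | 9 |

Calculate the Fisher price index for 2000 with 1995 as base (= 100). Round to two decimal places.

Laspeyres component (base-period weights):
ΣP(2000)Q(1995) = 9×30 + 2×246 + 4×10 = 270 + 492 + 40 = 802
ΣP(1995)Q(1995) = 10×30 + 2×246 + 5×10 = 300 + 492 + 50 = 842
L = 802 / 842 × 100 = 95.2494
Paasche component (current-period weights):
ΣP(2000)Q(2000) = 9×26 + 2×304 + 4×9 = 234 + 608 + 36 = 878
ΣP(1995)Q(2000) = 10×26 + 2×304 + 5×9 = 260 + 608 + 45 = 913
P = 878 / 913 × 100 = 96.1665
Fisher = √(L × P) = √(95.2494 × 96.1665) = 95.7068

95.71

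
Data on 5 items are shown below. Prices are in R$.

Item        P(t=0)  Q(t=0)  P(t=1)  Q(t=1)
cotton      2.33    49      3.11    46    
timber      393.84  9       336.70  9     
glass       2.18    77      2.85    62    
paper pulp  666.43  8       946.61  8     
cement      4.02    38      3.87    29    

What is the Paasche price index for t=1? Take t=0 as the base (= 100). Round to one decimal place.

119.5

Paasche price index uses current-period quantities as weights.
ΣP(t=1)·Q(t=1) = 3.11×46 + 336.70×9 + 2.85×62 + 946.61×8 + 3.87×29 = 143.06 + 3030.3 + 176.7 + 7572.88 + 112.23 = 11035.17
ΣP(t=0)·Q(t=1) = 2.33×46 + 393.84×9 + 2.18×62 + 666.43×8 + 4.02×29 = 107.18 + 3544.56 + 135.16 + 5331.44 + 116.58 = 9234.92
Index = 11035.17 / 9234.92 × 100 = 119.4939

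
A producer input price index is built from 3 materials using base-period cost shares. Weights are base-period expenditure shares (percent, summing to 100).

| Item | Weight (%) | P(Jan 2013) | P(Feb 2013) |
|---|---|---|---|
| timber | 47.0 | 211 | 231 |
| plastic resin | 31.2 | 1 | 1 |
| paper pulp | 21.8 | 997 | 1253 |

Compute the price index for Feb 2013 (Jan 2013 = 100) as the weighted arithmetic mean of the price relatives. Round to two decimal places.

110.05

timber: 47.0 × (231/211) = 47.0 × 1.094787 = 51.4550
plastic resin: 31.2 × (1/1) = 31.2 × 1.000000 = 31.2000
paper pulp: 21.8 × (1253/997) = 21.8 × 1.256770 = 27.3976
Index = Σ wᵢ·(p₁ᵢ/p₀ᵢ) = 51.4550 + 31.2000 + 27.3976 = 110.0526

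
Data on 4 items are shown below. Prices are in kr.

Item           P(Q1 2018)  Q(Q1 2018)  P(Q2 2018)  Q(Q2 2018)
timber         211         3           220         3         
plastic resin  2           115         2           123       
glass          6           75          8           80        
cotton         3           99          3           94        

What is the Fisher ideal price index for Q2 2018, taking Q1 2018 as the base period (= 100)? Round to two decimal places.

111.19

Laspeyres component (base-period weights):
ΣP(Q2 2018)Q(Q1 2018) = 220×3 + 2×115 + 8×75 + 3×99 = 660 + 230 + 600 + 297 = 1787
ΣP(Q1 2018)Q(Q1 2018) = 211×3 + 2×115 + 6×75 + 3×99 = 633 + 230 + 450 + 297 = 1610
L = 1787 / 1610 × 100 = 110.9938
Paasche component (current-period weights):
ΣP(Q2 2018)Q(Q2 2018) = 220×3 + 2×123 + 8×80 + 3×94 = 660 + 246 + 640 + 282 = 1828
ΣP(Q1 2018)Q(Q2 2018) = 211×3 + 2×123 + 6×80 + 3×94 = 633 + 246 + 480 + 282 = 1641
P = 1828 / 1641 × 100 = 111.3955
Fisher = √(L × P) = √(110.9938 × 111.3955) = 111.1945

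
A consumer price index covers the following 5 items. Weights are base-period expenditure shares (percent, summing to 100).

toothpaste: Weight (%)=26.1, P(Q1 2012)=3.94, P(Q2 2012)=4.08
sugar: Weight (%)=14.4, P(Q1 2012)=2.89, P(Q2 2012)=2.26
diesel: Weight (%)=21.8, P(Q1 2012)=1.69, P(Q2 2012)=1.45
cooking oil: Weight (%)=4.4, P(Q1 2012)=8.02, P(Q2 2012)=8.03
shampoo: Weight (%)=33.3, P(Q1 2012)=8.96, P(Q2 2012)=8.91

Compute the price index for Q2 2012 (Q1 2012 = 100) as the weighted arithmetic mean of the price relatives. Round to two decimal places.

toothpaste: 26.1 × (4.08/3.94) = 26.1 × 1.035533 = 27.0274
sugar: 14.4 × (2.26/2.89) = 14.4 × 0.782007 = 11.2609
diesel: 21.8 × (1.45/1.69) = 21.8 × 0.857988 = 18.7041
cooking oil: 4.4 × (8.03/8.02) = 4.4 × 1.001247 = 4.4055
shampoo: 33.3 × (8.91/8.96) = 33.3 × 0.994420 = 33.1142
Index = Σ wᵢ·(p₁ᵢ/p₀ᵢ) = 27.0274 + 11.2609 + 18.7041 + 4.4055 + 33.1142 = 94.5121

94.51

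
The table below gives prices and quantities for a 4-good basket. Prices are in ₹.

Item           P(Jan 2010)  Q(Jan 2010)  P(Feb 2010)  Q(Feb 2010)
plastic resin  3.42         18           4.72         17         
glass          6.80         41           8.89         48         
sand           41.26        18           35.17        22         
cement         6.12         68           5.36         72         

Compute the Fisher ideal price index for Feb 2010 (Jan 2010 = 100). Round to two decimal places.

96.35

Laspeyres component (base-period weights):
ΣP(Feb 2010)Q(Jan 2010) = 4.72×18 + 8.89×41 + 35.17×18 + 5.36×68 = 84.96 + 364.49 + 633.06 + 364.48 = 1446.99
ΣP(Jan 2010)Q(Jan 2010) = 3.42×18 + 6.80×41 + 41.26×18 + 6.12×68 = 61.56 + 278.8 + 742.68 + 416.16 = 1499.2
L = 1446.99 / 1499.2 × 100 = 96.5175
Paasche component (current-period weights):
ΣP(Feb 2010)Q(Feb 2010) = 4.72×17 + 8.89×48 + 35.17×22 + 5.36×72 = 80.24 + 426.72 + 773.74 + 385.92 = 1666.62
ΣP(Jan 2010)Q(Feb 2010) = 3.42×17 + 6.80×48 + 41.26×22 + 6.12×72 = 58.14 + 326.4 + 907.72 + 440.64 = 1732.9
P = 1666.62 / 1732.9 × 100 = 96.1752
Fisher = √(L × P) = √(96.5175 × 96.1752) = 96.3462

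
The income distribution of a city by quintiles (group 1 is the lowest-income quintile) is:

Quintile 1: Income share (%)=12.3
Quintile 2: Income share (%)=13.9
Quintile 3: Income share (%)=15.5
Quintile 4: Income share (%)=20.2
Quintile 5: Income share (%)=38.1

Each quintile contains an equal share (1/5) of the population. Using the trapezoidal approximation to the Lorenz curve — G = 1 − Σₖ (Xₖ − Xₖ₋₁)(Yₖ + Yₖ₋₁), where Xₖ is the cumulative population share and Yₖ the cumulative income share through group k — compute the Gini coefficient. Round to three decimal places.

0.232

Cumulative income shares Yₖ: 0.1230, 0.2620, 0.4170, 0.6190, 1.0000
Σ (Xₖ−Xₖ₋₁)(Yₖ+Yₖ₋₁) = (1/5)(0.1230+0.0000) + (1/5)(0.2620+0.1230) + (1/5)(0.4170+0.2620) + (1/5)(0.6190+0.4170) + (1/5)(1.0000+0.6190)
  = 0.0246 + 0.0770 + 0.1358 + 0.2072 + 0.3238 = 0.7684
G = 1 − 0.7684 = 0.2316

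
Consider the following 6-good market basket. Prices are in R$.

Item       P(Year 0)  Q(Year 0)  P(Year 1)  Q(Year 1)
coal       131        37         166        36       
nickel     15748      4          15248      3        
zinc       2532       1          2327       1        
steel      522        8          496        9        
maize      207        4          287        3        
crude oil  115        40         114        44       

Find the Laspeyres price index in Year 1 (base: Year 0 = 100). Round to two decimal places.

98.95

Laspeyres price index uses base-period quantities as weights.
ΣP(Year 1)·Q(Year 0) = 166×37 + 15248×4 + 2327×1 + 496×8 + 287×4 + 114×40 = 6142 + 60992 + 2327 + 3968 + 1148 + 4560 = 79137
ΣP(Year 0)·Q(Year 0) = 131×37 + 15748×4 + 2532×1 + 522×8 + 207×4 + 115×40 = 4847 + 62992 + 2532 + 4176 + 828 + 4600 = 79975
Index = 79137 / 79975 × 100 = 98.9522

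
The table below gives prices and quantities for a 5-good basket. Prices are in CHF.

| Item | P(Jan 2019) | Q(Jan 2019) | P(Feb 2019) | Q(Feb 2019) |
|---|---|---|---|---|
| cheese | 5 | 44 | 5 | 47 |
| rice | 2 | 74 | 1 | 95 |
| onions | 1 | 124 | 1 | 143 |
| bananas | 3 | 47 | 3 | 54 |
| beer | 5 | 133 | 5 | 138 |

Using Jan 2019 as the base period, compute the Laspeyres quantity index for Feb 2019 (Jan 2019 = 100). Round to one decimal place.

Laspeyres quantity index uses base-period prices as weights.
ΣP(Jan 2019)·Q(Feb 2019) = 5×47 + 2×95 + 1×143 + 3×54 + 5×138 = 235 + 190 + 143 + 162 + 690 = 1420
ΣP(Jan 2019)·Q(Jan 2019) = 5×44 + 2×74 + 1×124 + 3×47 + 5×133 = 220 + 148 + 124 + 141 + 665 = 1298
Index = 1420 / 1298 × 100 = 109.3991

109.4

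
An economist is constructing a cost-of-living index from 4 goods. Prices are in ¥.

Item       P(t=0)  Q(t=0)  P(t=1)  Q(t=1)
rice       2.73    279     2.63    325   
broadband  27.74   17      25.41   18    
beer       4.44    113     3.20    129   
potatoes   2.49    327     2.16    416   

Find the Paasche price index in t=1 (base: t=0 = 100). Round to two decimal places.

Paasche price index uses current-period quantities as weights.
ΣP(t=1)·Q(t=1) = 2.63×325 + 25.41×18 + 3.20×129 + 2.16×416 = 854.75 + 457.38 + 412.8 + 898.56 = 2623.49
ΣP(t=0)·Q(t=1) = 2.73×325 + 27.74×18 + 4.44×129 + 2.49×416 = 887.25 + 499.32 + 572.76 + 1035.84 = 2995.17
Index = 2623.49 / 2995.17 × 100 = 87.5907

87.59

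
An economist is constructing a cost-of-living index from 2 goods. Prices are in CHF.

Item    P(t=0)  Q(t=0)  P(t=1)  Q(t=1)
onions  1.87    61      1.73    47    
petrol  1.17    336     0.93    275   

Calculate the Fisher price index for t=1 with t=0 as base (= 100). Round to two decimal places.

82.35

Laspeyres component (base-period weights):
ΣP(t=1)Q(t=0) = 1.73×61 + 0.93×336 = 105.53 + 312.48 = 418.01
ΣP(t=0)Q(t=0) = 1.87×61 + 1.17×336 = 114.07 + 393.12 = 507.19
L = 418.01 / 507.19 × 100 = 82.4168
Paasche component (current-period weights):
ΣP(t=1)Q(t=1) = 1.73×47 + 0.93×275 = 81.31 + 255.75 = 337.06
ΣP(t=0)Q(t=1) = 1.87×47 + 1.17×275 = 87.89 + 321.75 = 409.64
P = 337.06 / 409.64 × 100 = 82.2820
Fisher = √(L × P) = √(82.4168 × 82.2820) = 82.3494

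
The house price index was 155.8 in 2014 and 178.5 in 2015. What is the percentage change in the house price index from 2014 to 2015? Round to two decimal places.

Change = (178.5 − 155.8) / 155.8 × 100
       = 22.7 / 155.8 × 100 = 14.5700%

14.57%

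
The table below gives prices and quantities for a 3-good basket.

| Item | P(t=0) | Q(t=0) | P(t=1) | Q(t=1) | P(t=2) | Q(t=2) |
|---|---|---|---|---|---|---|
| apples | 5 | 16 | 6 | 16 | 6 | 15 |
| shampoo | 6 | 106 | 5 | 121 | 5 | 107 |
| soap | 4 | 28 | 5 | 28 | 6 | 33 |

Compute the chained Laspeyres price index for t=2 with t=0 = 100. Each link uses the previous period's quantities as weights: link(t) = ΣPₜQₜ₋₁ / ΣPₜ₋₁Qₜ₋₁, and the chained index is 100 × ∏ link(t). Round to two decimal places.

Link t=0→t=1:
ΣP(t=1)Q(t=0) = 6×16 + 5×106 + 5×28 = 96 + 530 + 140 = 766
ΣP(t=0)Q(t=0) = 5×16 + 6×106 + 4×28 = 80 + 636 + 112 = 828
link = 766/828 = 0.925121
Link t=1→t=2:
ΣP(t=2)Q(t=1) = 6×16 + 5×121 + 6×28 = 96 + 605 + 168 = 869
ΣP(t=1)Q(t=1) = 6×16 + 5×121 + 5×28 = 96 + 605 + 140 = 841
link = 869/841 = 1.033294
Chained index = 100 × 0.925121 × 1.033294 = 95.5921

95.59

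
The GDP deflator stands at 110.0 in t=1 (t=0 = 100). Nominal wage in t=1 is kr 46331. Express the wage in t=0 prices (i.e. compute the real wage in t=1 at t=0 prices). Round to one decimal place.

Real = Nominal ÷ (Index/100) = 46331 ÷ (110.0/100)
     = 46331 ÷ 1.100 = 42119.0909

42119.1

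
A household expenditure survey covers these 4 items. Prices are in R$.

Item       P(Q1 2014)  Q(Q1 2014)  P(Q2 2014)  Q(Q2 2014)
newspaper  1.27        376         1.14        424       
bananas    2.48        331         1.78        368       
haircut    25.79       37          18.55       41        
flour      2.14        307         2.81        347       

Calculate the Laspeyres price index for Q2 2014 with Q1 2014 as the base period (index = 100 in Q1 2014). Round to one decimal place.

Laspeyres price index uses base-period quantities as weights.
ΣP(Q2 2014)·Q(Q1 2014) = 1.14×376 + 1.78×331 + 18.55×37 + 2.81×307 = 428.64 + 589.18 + 686.35 + 862.67 = 2566.84
ΣP(Q1 2014)·Q(Q1 2014) = 1.27×376 + 2.48×331 + 25.79×37 + 2.14×307 = 477.52 + 820.88 + 954.23 + 656.98 = 2909.61
Index = 2566.84 / 2909.61 × 100 = 88.2194

88.2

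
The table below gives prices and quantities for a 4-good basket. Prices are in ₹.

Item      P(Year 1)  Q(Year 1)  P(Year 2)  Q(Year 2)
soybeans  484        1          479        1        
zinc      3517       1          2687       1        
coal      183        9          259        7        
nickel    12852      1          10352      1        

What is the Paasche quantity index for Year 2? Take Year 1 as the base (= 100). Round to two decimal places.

96.73

Paasche quantity index uses current-period prices as weights.
ΣP(Year 2)·Q(Year 2) = 479×1 + 2687×1 + 259×7 + 10352×1 = 479 + 2687 + 1813 + 10352 = 15331
ΣP(Year 2)·Q(Year 1) = 479×1 + 2687×1 + 259×9 + 10352×1 = 479 + 2687 + 2331 + 10352 = 15849
Index = 15331 / 15849 × 100 = 96.7317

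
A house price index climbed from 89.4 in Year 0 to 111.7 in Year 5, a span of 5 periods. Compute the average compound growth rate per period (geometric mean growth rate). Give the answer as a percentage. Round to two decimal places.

Growth factor = (111.7/89.4)^(1/5) = (1.249441)^(1/5) = 1.045546
Growth rate = 1.045546 − 1 = 0.045546 = 4.5546%

4.55%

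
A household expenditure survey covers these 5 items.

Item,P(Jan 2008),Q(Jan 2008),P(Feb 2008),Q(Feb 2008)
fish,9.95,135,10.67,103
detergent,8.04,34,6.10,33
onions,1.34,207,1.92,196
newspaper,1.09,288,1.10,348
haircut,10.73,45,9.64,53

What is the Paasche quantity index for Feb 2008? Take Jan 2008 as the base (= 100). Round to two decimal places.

Paasche quantity index uses current-period prices as weights.
ΣP(Feb 2008)·Q(Feb 2008) = 10.67×103 + 6.10×33 + 1.92×196 + 1.10×348 + 9.64×53 = 1099.01 + 201.3 + 376.32 + 382.8 + 510.92 = 2570.35
ΣP(Feb 2008)·Q(Jan 2008) = 10.67×135 + 6.10×34 + 1.92×207 + 1.10×288 + 9.64×45 = 1440.45 + 207.4 + 397.44 + 316.8 + 433.8 = 2795.89
Index = 2570.35 / 2795.89 × 100 = 91.9332

91.93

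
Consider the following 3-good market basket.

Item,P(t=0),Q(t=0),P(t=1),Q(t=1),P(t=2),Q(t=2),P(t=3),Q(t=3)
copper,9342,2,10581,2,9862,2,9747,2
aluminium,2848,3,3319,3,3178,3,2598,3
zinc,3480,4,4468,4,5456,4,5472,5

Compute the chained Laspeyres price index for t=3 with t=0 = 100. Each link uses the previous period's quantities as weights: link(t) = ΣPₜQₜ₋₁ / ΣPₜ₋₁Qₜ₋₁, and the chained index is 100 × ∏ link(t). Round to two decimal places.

Link t=0→t=1:
ΣP(t=1)Q(t=0) = 10581×2 + 3319×3 + 4468×4 = 21162 + 9957 + 17872 = 48991
ΣP(t=0)Q(t=0) = 9342×2 + 2848×3 + 3480×4 = 18684 + 8544 + 13920 = 41148
link = 48991/41148 = 1.190605
Link t=1→t=2:
ΣP(t=2)Q(t=1) = 9862×2 + 3178×3 + 5456×4 = 19724 + 9534 + 21824 = 51082
ΣP(t=1)Q(t=1) = 10581×2 + 3319×3 + 4468×4 = 21162 + 9957 + 17872 = 48991
link = 51082/48991 = 1.042681
Link t=2→t=3:
ΣP(t=3)Q(t=2) = 9747×2 + 2598×3 + 5472×4 = 19494 + 7794 + 21888 = 49176
ΣP(t=2)Q(t=2) = 9862×2 + 3178×3 + 5456×4 = 19724 + 9534 + 21824 = 51082
link = 49176/51082 = 0.962687
Chained index = 100 × 1.190605 × 1.042681 × 0.962687 = 119.5101

119.51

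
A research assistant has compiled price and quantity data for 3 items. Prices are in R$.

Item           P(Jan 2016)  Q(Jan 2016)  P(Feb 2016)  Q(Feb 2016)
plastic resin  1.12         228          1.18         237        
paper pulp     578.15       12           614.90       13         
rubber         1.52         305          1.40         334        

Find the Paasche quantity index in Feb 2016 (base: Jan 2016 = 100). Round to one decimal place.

Paasche quantity index uses current-period prices as weights.
ΣP(Feb 2016)·Q(Feb 2016) = 1.18×237 + 614.90×13 + 1.40×334 = 279.66 + 7993.7 + 467.6 = 8740.96
ΣP(Feb 2016)·Q(Jan 2016) = 1.18×228 + 614.90×12 + 1.40×305 = 269.04 + 7378.8 + 427 = 8074.84
Index = 8740.96 / 8074.84 × 100 = 108.2493

108.2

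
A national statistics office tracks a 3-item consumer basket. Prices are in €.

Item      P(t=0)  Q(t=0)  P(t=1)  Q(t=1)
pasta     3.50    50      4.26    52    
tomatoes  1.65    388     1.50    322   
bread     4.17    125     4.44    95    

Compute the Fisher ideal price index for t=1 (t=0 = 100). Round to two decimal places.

101.27

Laspeyres component (base-period weights):
ΣP(t=1)Q(t=0) = 4.26×50 + 1.50×388 + 4.44×125 = 213 + 582 + 555 = 1350
ΣP(t=0)Q(t=0) = 3.50×50 + 1.65×388 + 4.17×125 = 175 + 640.2 + 521.25 = 1336.45
L = 1350 / 1336.45 × 100 = 101.0139
Paasche component (current-period weights):
ΣP(t=1)Q(t=1) = 4.26×52 + 1.50×322 + 4.44×95 = 221.52 + 483 + 421.8 = 1126.32
ΣP(t=0)Q(t=1) = 3.50×52 + 1.65×322 + 4.17×95 = 182 + 531.3 + 396.15 = 1109.45
P = 1126.32 / 1109.45 × 100 = 101.5206
Fisher = √(L × P) = √(101.0139 × 101.5206) = 101.2669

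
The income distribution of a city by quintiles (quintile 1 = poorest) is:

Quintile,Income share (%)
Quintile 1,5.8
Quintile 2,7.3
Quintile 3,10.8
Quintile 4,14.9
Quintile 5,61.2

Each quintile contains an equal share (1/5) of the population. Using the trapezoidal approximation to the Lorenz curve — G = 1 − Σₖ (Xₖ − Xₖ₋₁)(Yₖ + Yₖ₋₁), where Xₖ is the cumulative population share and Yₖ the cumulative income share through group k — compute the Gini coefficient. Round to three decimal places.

Cumulative income shares Yₖ: 0.0580, 0.1310, 0.2390, 0.3880, 1.0000
Σ (Xₖ−Xₖ₋₁)(Yₖ+Yₖ₋₁) = (1/5)(0.0580+0.0000) + (1/5)(0.1310+0.0580) + (1/5)(0.2390+0.1310) + (1/5)(0.3880+0.2390) + (1/5)(1.0000+0.3880)
  = 0.0116 + 0.0378 + 0.0740 + 0.1254 + 0.2776 = 0.5264
G = 1 − 0.5264 = 0.4736

0.474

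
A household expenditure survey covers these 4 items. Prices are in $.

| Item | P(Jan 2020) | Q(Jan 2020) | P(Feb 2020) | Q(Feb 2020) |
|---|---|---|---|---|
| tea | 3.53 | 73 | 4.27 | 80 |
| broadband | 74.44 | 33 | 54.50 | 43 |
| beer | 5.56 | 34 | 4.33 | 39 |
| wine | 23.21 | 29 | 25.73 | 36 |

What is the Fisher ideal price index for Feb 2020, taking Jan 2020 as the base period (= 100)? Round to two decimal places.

83.66

Laspeyres component (base-period weights):
ΣP(Feb 2020)Q(Jan 2020) = 4.27×73 + 54.50×33 + 4.33×34 + 25.73×29 = 311.71 + 1798.5 + 147.22 + 746.17 = 3003.6
ΣP(Jan 2020)Q(Jan 2020) = 3.53×73 + 74.44×33 + 5.56×34 + 23.21×29 = 257.69 + 2456.52 + 189.04 + 673.09 = 3576.34
L = 3003.6 / 3576.34 × 100 = 83.9853
Paasche component (current-period weights):
ΣP(Feb 2020)Q(Feb 2020) = 4.27×80 + 54.50×43 + 4.33×39 + 25.73×36 = 341.6 + 2343.5 + 168.87 + 926.28 = 3780.25
ΣP(Jan 2020)Q(Feb 2020) = 3.53×80 + 74.44×43 + 5.56×39 + 23.21×36 = 282.4 + 3200.92 + 216.84 + 835.56 = 4535.72
P = 3780.25 / 4535.72 × 100 = 83.3440
Fisher = √(L × P) = √(83.9853 × 83.3440) = 83.6640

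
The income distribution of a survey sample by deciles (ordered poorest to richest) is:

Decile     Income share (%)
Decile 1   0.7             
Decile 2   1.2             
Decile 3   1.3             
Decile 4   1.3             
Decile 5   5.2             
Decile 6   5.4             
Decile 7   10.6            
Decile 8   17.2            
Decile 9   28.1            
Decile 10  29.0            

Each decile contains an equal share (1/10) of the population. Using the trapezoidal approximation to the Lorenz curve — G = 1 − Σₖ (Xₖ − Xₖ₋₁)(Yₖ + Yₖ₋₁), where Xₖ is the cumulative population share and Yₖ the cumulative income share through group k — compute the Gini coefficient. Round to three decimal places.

Cumulative income shares Yₖ: 0.0070, 0.0190, 0.0320, 0.0450, 0.0970, 0.1510, 0.2570, 0.4290, 0.7100, 1.0000
Σ (Xₖ−Xₖ₋₁)(Yₖ+Yₖ₋₁) = (1/10)(0.0070+0.0000) + (1/10)(0.0190+0.0070) + (1/10)(0.0320+0.0190) + (1/10)(0.0450+0.0320) + (1/10)(0.0970+0.0450) + (1/10)(0.1510+0.0970) + (1/10)(0.2570+0.1510) + (1/10)(0.4290+0.2570) + (1/10)(0.7100+0.4290) + (1/10)(1.0000+0.7100)
  = 0.0007 + 0.0026 + 0.0051 + 0.0077 + 0.0142 + 0.0248 + 0.0408 + 0.0686 + 0.1139 + 0.1710 = 0.4494
G = 1 − 0.4494 = 0.5506

0.551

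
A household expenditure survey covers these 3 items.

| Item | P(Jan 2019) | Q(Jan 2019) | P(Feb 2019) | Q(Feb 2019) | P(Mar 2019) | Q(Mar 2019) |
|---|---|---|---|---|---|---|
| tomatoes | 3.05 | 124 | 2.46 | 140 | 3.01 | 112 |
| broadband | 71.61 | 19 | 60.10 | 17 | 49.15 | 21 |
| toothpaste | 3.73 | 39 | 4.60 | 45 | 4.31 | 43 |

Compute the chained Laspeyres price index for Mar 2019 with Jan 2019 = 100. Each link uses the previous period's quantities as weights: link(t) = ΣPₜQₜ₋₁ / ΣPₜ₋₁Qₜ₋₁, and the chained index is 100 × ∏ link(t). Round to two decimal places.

Link Jan 2019→Feb 2019:
ΣP(Feb 2019)Q(Jan 2019) = 2.46×124 + 60.10×19 + 4.60×39 = 305.04 + 1141.9 + 179.4 = 1626.34
ΣP(Jan 2019)Q(Jan 2019) = 3.05×124 + 71.61×19 + 3.73×39 = 378.2 + 1360.59 + 145.47 = 1884.26
link = 1626.34/1884.26 = 0.863119
Link Feb 2019→Mar 2019:
ΣP(Mar 2019)Q(Feb 2019) = 3.01×140 + 49.15×17 + 4.31×45 = 421.4 + 835.55 + 193.95 = 1450.9
ΣP(Feb 2019)Q(Feb 2019) = 2.46×140 + 60.10×17 + 4.60×45 = 344.4 + 1021.7 + 207 = 1573.1
link = 1450.9/1573.1 = 0.922319
Chained index = 100 × 0.863119 × 0.922319 = 79.6071

79.61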